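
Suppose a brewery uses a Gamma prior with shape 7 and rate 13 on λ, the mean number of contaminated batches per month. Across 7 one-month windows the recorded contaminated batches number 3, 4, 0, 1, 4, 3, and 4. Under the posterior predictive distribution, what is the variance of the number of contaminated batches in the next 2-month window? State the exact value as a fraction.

143/50

Total count: 3 + 4 + 0 + 1 + 4 + 3 + 4 = 19.
Total exposure: 7 months.
The Gamma prior is conjugate for the Poisson rate, so λ | data ~ Gamma(7+19, 13+7) = Gamma(26, 20).
The posterior predictive for a window of length T is Negative Binomial with variance T·α'·(β'+T)/β'² = 2·26·22/400 = 143/50.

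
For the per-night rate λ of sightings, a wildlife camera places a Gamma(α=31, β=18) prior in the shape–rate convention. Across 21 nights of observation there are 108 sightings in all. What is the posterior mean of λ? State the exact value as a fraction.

Total count 108 over total exposure 21 nights.
Posterior: α' = 31 + 108 = 139, β' = 18 + 21 = 39.
Posterior mean = α'/β' = 139/39.

139/39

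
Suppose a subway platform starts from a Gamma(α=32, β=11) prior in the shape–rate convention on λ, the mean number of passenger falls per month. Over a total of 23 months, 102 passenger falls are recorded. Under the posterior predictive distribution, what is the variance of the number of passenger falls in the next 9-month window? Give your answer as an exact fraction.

Total count 102 over total exposure 23 months.
The Gamma prior is conjugate for the Poisson rate, so λ | data ~ Gamma(32+102, 11+23) = Gamma(134, 34).
The posterior predictive for a window of length T is Negative Binomial with variance T·α'·(β'+T)/β'² = 9·134·43/1156 = 25929/578.

25929/578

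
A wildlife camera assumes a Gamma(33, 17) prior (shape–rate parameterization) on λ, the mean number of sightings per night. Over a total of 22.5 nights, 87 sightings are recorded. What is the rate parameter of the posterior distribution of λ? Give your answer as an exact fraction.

Total count 87 over total exposure 22.5 nights.
By Gamma–Poisson conjugacy, the posterior is Gamma(α + Σx, β + Σt) = Gamma(33 + 87, 17 + 22.5) = Gamma(120, 79/2).

79/2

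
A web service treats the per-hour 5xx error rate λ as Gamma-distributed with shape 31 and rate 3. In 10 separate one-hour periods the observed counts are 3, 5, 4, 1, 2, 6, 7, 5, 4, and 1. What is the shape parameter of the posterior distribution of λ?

Total count: 3 + 5 + 4 + 1 + 2 + 6 + 7 + 5 + 4 + 1 = 38.
Total exposure: 10 hours.
The Gamma prior is conjugate for the Poisson rate, so λ | data ~ Gamma(31+38, 3+10) = Gamma(69, 13).

69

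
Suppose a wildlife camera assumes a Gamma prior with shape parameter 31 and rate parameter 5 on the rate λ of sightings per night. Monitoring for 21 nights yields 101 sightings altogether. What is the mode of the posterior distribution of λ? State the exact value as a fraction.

131/26

Total count 101 over total exposure 21 nights.
The Gamma prior is conjugate for the Poisson rate, so λ | data ~ Gamma(31+101, 5+21) = Gamma(132, 26).
Posterior mode = (α'−1)/β' = 131/26.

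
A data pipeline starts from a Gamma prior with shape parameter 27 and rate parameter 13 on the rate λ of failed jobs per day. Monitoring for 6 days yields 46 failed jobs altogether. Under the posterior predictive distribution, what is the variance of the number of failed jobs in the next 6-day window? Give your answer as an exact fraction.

10950/361

Total count 46 over total exposure 6 days.
Posterior: α' = 27 + 46 = 73, β' = 13 + 6 = 19.
The posterior predictive for a window of length T is Negative Binomial with variance T·α'·(β'+T)/β'² = 6·73·25/361 = 10950/361.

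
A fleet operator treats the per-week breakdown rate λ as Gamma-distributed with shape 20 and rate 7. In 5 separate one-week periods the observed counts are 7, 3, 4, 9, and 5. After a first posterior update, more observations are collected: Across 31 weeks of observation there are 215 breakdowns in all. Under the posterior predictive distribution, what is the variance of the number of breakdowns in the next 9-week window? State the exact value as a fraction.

Total count: 7 + 3 + 4 + 9 + 5 = 28.
Total exposure: 5 weeks.
After the first batch: Gamma(20 + 28, 7 + 5) = Gamma(48, 12).
Total count 215 over total exposure 31 weeks.
After the second batch: Gamma(48 + 215, 12 + 31) = Gamma(263, 43).
The posterior predictive for a window of length T is Negative Binomial with variance T·α'·(β'+T)/β'² = 9·263·52/1849 = 123084/1849.

123084/1849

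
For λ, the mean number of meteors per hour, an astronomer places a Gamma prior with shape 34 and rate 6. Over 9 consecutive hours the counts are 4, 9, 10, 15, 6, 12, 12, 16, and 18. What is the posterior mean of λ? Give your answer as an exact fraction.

136/15

Total count: 4 + 9 + 10 + 15 + 6 + 12 + 12 + 16 + 18 = 102.
Total exposure: 9 hours.
By Gamma–Poisson conjugacy, the posterior is Gamma(α + Σx, β + Σt) = Gamma(34 + 102, 6 + 9) = Gamma(136, 15).
Posterior mean = α'/β' = 136/15.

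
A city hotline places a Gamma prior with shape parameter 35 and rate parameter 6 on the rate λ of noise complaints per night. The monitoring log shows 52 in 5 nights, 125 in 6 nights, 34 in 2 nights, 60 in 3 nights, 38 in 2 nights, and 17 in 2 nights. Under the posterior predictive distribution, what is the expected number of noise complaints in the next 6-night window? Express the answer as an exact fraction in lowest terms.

Total count: 52 + 125 + 34 + 60 + 38 + 17 = 326.
Total exposure: 5 + 6 + 2 + 3 + 2 + 2 = 20 nights.
By Gamma–Poisson conjugacy, the posterior is Gamma(α + Σx, β + Σt) = Gamma(35 + 326, 6 + 20) = Gamma(361, 26).
Predictive mean over a 6-night window = T·E[λ|data] = 6·361/26 = 1083/13.

1083/13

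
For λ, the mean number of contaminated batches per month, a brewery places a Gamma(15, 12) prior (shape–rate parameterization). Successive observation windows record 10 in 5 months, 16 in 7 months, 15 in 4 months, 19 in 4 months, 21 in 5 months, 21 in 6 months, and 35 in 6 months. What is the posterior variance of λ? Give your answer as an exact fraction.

Total count: 10 + 16 + 15 + 19 + 21 + 21 + 35 = 137.
Total exposure: 5 + 7 + 4 + 4 + 5 + 6 + 6 = 37 months.
The Gamma prior is conjugate for the Poisson rate, so λ | data ~ Gamma(15+137, 12+37) = Gamma(152, 49).
Posterior variance = α'/β'² = 152/2401.

152/2401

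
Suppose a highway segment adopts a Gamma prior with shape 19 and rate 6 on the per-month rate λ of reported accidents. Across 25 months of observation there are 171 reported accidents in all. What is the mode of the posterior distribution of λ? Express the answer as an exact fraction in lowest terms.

189/31

Total count 171 over total exposure 25 months.
Gamma(α, β) with Poisson data over total exposure Σt gives posterior Gamma(α+Σx, β+Σt) = Gamma(190, 31).
Posterior mode = (α'−1)/β' = 189/31.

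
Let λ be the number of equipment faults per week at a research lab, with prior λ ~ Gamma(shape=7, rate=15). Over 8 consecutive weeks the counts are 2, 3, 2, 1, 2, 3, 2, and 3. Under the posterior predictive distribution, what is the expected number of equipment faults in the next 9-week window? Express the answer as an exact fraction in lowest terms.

Total count: 2 + 3 + 2 + 1 + 2 + 3 + 2 + 3 = 18.
Total exposure: 8 weeks.
Gamma(α, β) with Poisson data over total exposure Σt gives posterior Gamma(α+Σx, β+Σt) = Gamma(25, 23).
Predictive mean over a 9-week window = T·E[λ|data] = 9·25/23 = 225/23.

225/23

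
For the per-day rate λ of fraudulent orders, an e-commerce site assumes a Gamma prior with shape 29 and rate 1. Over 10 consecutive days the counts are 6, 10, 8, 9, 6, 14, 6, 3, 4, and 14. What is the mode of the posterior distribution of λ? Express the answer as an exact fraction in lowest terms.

Total count: 6 + 10 + 8 + 9 + 6 + 14 + 6 + 3 + 4 + 14 = 80.
Total exposure: 10 days.
Conjugate update: add total count to the shape and total exposure to the rate, giving Gamma(109, 11).
Posterior mode = (α'−1)/β' = 108/11.

108/11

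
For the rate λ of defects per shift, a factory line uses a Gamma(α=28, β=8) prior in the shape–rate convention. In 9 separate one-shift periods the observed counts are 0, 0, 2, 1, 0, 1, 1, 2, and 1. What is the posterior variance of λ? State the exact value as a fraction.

36/289

Total count: 0 + 0 + 2 + 1 + 0 + 1 + 1 + 2 + 1 = 8.
Total exposure: 9 shifts.
By Gamma–Poisson conjugacy, the posterior is Gamma(α + Σx, β + Σt) = Gamma(28 + 8, 8 + 9) = Gamma(36, 17).
Posterior variance = α'/β'² = 36/289.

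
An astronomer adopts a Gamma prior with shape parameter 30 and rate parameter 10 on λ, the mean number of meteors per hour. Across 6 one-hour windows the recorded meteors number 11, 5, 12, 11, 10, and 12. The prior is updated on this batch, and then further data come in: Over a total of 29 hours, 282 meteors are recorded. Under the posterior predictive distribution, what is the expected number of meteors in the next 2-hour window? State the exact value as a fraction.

746/45

Total count: 11 + 5 + 12 + 11 + 10 + 12 = 61.
Total exposure: 6 hours.
After the first batch: Gamma(30 + 61, 10 + 6) = Gamma(91, 16).
Total count 282 over total exposure 29 hours.
After the second batch: Gamma(91 + 282, 16 + 29) = Gamma(373, 45).
Predictive mean over a 2-hour window = T·E[λ|data] = 2·373/45 = 746/45.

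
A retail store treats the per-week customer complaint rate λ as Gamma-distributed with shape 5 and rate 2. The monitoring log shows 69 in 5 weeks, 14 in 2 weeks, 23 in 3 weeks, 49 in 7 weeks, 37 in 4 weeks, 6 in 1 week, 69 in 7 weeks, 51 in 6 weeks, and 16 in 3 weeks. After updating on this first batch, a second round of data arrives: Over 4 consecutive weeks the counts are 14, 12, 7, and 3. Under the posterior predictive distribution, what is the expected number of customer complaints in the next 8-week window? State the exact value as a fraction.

Total count: 69 + 14 + 23 + 49 + 37 + 6 + 69 + 51 + 16 = 334.
Total exposure: 5 + 2 + 3 + 7 + 4 + 1 + 7 + 6 + 3 = 38 weeks.
After the first batch: Gamma(5 + 334, 2 + 38) = Gamma(339, 40).
Total count: 14 + 12 + 7 + 3 = 36.
Total exposure: 4 weeks.
After the second batch: Gamma(339 + 36, 40 + 4) = Gamma(375, 44).
Predictive mean over an 8-week window = T·E[λ|data] = 8·375/44 = 750/11.

750/11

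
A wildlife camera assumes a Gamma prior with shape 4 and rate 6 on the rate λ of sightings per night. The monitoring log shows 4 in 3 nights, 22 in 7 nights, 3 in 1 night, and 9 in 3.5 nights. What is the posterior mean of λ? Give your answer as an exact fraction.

Total count: 4 + 22 + 3 + 9 = 38.
Total exposure: 3 + 7 + 1 + 3.5 = 14.5 nights.
Conjugate update: add total count to the shape and total exposure to the rate, giving Gamma(42, 41/2).
Posterior mean = α'/β' = 42/(41/2) = 84/41.

84/41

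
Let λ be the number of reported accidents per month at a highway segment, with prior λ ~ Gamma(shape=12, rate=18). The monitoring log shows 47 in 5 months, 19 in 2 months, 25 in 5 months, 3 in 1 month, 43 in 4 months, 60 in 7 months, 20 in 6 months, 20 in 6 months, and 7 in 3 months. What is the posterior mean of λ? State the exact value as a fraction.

Total count: 47 + 19 + 25 + 3 + 43 + 60 + 20 + 20 + 7 = 244.
Total exposure: 5 + 2 + 5 + 1 + 4 + 7 + 6 + 6 + 3 = 39 months.
The Gamma prior is conjugate for the Poisson rate, so λ | data ~ Gamma(12+244, 18+39) = Gamma(256, 57).
Posterior mean = α'/β' = 256/57.

256/57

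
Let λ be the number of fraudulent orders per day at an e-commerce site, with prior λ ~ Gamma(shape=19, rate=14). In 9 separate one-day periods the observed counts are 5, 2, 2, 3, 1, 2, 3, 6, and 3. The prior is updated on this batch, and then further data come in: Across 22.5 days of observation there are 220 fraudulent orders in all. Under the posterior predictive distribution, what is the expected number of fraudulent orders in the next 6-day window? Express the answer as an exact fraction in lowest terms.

456/13

Total count: 5 + 2 + 2 + 3 + 1 + 2 + 3 + 6 + 3 = 27.
Total exposure: 9 days.
After the first batch: Gamma(19 + 27, 14 + 9) = Gamma(46, 23).
Total count 220 over total exposure 22.5 days.
After the second batch: Gamma(46 + 220, 23 + 22.5) = Gamma(266, 91/2).
Predictive mean over a 6-day window = T·E[λ|data] = 6·266/(91/2) = 456/13.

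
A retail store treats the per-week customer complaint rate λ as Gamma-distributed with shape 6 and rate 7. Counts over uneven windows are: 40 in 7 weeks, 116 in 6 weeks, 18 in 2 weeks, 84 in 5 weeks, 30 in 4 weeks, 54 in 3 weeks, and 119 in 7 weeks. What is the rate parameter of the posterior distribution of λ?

Total count: 40 + 116 + 18 + 84 + 30 + 54 + 119 = 461.
Total exposure: 7 + 6 + 2 + 5 + 4 + 3 + 7 = 34 weeks.
The Gamma prior is conjugate for the Poisson rate, so λ | data ~ Gamma(6+461, 7+34) = Gamma(467, 41).

41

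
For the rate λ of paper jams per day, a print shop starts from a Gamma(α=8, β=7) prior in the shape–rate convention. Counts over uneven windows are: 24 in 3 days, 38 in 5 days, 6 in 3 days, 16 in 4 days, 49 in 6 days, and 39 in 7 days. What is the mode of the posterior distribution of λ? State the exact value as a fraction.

Total count: 24 + 38 + 6 + 16 + 49 + 39 = 172.
Total exposure: 3 + 5 + 3 + 4 + 6 + 7 = 28 days.
Gamma(α, β) with Poisson data over total exposure Σt gives posterior Gamma(α+Σx, β+Σt) = Gamma(180, 35).
Posterior mode = (α'−1)/β' = 179/35.

179/35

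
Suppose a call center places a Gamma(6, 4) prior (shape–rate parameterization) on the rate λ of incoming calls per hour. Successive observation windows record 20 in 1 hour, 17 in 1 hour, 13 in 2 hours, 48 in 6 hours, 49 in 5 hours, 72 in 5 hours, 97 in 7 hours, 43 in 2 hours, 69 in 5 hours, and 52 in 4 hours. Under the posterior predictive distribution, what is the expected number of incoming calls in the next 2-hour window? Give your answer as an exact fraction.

Total count: 20 + 17 + 13 + 48 + 49 + 72 + 97 + 43 + 69 + 52 = 480.
Total exposure: 1 + 1 + 2 + 6 + 5 + 5 + 7 + 2 + 5 + 4 = 38 hours.
Conjugate update: add total count to the shape and total exposure to the rate, giving Gamma(486, 42).
Predictive mean over a 2-hour window = T·E[λ|data] = 2·486/42 = 162/7.

162/7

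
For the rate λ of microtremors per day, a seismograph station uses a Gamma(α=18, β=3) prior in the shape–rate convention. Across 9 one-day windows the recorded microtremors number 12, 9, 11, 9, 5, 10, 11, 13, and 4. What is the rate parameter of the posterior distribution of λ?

Total count: 12 + 9 + 11 + 9 + 5 + 10 + 11 + 13 + 4 = 84.
Total exposure: 9 days.
Conjugate update: add total count to the shape and total exposure to the rate, giving Gamma(102, 12).

12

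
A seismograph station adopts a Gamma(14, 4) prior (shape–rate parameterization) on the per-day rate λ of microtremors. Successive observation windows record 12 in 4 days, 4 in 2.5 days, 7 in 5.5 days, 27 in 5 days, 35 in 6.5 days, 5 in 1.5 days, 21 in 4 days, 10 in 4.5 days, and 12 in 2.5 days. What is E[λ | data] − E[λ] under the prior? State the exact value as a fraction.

7/40

Total count: 12 + 4 + 7 + 27 + 35 + 5 + 21 + 10 + 12 = 133.
Total exposure: 4 + 2.5 + 5.5 + 5 + 6.5 + 1.5 + 4 + 4.5 + 2.5 = 36 days.
Gamma(α, β) with Poisson data over total exposure Σt gives posterior Gamma(α+Σx, β+Σt) = Gamma(147, 40).
Posterior mean = 147/40 = 147/40; prior mean = 14/4 = 7/2. Difference = 147/40 − 7/2 = 7/40.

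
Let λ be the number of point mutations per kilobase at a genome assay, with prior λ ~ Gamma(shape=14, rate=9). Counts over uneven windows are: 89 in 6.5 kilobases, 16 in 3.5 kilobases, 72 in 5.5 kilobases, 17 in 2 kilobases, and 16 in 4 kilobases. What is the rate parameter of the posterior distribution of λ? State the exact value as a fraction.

Total count: 89 + 16 + 72 + 17 + 16 = 210.
Total exposure: 6.5 + 3.5 + 5.5 + 2 + 4 = 21.5 kilobases.
By Gamma–Poisson conjugacy, the posterior is Gamma(α + Σx, β + Σt) = Gamma(14 + 210, 9 + 21.5) = Gamma(224, 61/2).

61/2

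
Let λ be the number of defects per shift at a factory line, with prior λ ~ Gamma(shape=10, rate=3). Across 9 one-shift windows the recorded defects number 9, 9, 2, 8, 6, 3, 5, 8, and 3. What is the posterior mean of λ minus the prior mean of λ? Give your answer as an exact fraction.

Total count: 9 + 9 + 2 + 8 + 6 + 3 + 5 + 8 + 3 = 53.
Total exposure: 9 shifts.
Conjugate update: add total count to the shape and total exposure to the rate, giving Gamma(63, 12).
Posterior mean = 63/12 = 21/4; prior mean = 10/3 = 10/3. Difference = 21/4 − 10/3 = 23/12.

23/12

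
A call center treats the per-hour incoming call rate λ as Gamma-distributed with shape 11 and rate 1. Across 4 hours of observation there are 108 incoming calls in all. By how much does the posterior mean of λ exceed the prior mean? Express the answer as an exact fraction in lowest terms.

64/5

Total count 108 over total exposure 4 hours.
Posterior: α' = 11 + 108 = 119, β' = 1 + 4 = 5.
Posterior mean = 119/5 = 119/5; prior mean = 11/1 = 11. Difference = 119/5 − 11 = 64/5.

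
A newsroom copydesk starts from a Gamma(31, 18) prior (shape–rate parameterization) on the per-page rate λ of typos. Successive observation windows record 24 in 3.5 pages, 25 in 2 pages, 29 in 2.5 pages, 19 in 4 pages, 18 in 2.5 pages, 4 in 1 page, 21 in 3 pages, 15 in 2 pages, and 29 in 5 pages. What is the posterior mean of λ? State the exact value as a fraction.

Total count: 24 + 25 + 29 + 19 + 18 + 4 + 21 + 15 + 29 = 184.
Total exposure: 3.5 + 2 + 2.5 + 4 + 2.5 + 1 + 3 + 2 + 5 = 25.5 pages.
By Gamma–Poisson conjugacy, the posterior is Gamma(α + Σx, β + Σt) = Gamma(31 + 184, 18 + 25.5) = Gamma(215, 87/2).
Posterior mean = α'/β' = 215/(87/2) = 430/87.

430/87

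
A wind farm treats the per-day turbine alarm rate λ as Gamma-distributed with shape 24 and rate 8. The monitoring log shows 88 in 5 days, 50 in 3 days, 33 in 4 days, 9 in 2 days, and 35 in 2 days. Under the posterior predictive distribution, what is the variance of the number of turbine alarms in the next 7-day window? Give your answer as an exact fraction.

Total count: 88 + 50 + 33 + 9 + 35 = 215.
Total exposure: 5 + 3 + 4 + 2 + 2 = 16 days.
By Gamma–Poisson conjugacy, the posterior is Gamma(α + Σx, β + Σt) = Gamma(24 + 215, 8 + 16) = Gamma(239, 24).
The posterior predictive for a window of length T is Negative Binomial with variance T·α'·(β'+T)/β'² = 7·239·31/576 = 51863/576.

51863/576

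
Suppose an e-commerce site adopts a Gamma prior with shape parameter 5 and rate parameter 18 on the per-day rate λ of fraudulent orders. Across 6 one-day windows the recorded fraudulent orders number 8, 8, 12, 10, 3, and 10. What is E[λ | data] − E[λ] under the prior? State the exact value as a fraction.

37/18

Total count: 8 + 8 + 12 + 10 + 3 + 10 = 51.
Total exposure: 6 days.
By Gamma–Poisson conjugacy, the posterior is Gamma(α + Σx, β + Σt) = Gamma(5 + 51, 18 + 6) = Gamma(56, 24).
Posterior mean = 56/24 = 7/3; prior mean = 5/18 = 5/18. Difference = 7/3 − 5/18 = 37/18.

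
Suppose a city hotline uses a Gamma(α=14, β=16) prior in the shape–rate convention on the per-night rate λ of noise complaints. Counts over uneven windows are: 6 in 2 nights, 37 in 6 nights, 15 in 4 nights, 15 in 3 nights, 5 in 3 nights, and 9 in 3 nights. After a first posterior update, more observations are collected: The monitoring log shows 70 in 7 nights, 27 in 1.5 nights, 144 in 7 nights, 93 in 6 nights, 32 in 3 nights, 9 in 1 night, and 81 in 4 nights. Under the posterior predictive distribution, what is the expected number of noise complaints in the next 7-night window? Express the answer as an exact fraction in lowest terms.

1114/19

Total count: 6 + 37 + 15 + 15 + 5 + 9 = 87.
Total exposure: 2 + 6 + 4 + 3 + 3 + 3 = 21 nights.
After the first batch: Gamma(14 + 87, 16 + 21) = Gamma(101, 37).
Total count: 70 + 27 + 144 + 93 + 32 + 9 + 81 = 456.
Total exposure: 7 + 1.5 + 7 + 6 + 3 + 1 + 4 = 29.5 nights.
After the second batch: Gamma(101 + 456, 37 + 29.5) = Gamma(557, 133/2).
Predictive mean over a 7-night window = T·E[λ|data] = 7·557/(133/2) = 1114/19.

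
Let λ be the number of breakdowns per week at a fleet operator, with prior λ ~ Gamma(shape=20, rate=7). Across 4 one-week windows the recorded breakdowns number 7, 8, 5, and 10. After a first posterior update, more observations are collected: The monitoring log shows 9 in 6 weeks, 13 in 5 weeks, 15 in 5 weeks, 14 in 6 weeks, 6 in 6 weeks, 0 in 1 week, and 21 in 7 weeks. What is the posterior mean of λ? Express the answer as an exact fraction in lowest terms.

Total count: 7 + 8 + 5 + 10 = 30.
Total exposure: 4 weeks.
After the first batch: Gamma(20 + 30, 7 + 4) = Gamma(50, 11).
Total count: 9 + 13 + 15 + 14 + 6 + 0 + 21 = 78.
Total exposure: 6 + 5 + 5 + 6 + 6 + 1 + 7 = 36 weeks.
After the second batch: Gamma(50 + 78, 11 + 36) = Gamma(128, 47).
Posterior mean = α'/β' = 128/47.

128/47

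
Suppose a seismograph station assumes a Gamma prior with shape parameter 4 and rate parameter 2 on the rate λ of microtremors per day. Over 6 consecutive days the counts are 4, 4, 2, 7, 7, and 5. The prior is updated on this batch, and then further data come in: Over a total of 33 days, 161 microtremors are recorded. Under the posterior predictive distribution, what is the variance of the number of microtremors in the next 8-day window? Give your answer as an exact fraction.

Total count: 4 + 4 + 2 + 7 + 7 + 5 = 29.
Total exposure: 6 days.
After the first batch: Gamma(4 + 29, 2 + 6) = Gamma(33, 8).
Total count 161 over total exposure 33 days.
After the second batch: Gamma(33 + 161, 8 + 33) = Gamma(194, 41).
The posterior predictive for a window of length T is Negative Binomial with variance T·α'·(β'+T)/β'² = 8·194·49/1681 = 76048/1681.

76048/1681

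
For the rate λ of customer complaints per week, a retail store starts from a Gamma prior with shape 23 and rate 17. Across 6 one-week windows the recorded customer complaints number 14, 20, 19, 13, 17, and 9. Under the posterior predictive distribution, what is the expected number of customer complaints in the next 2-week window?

Total count: 14 + 20 + 19 + 13 + 17 + 9 = 92.
Total exposure: 6 weeks.
By Gamma–Poisson conjugacy, the posterior is Gamma(α + Σx, β + Σt) = Gamma(23 + 92, 17 + 6) = Gamma(115, 23).
Predictive mean over a 2-week window = T·E[λ|data] = 2·115/23 = 10.

10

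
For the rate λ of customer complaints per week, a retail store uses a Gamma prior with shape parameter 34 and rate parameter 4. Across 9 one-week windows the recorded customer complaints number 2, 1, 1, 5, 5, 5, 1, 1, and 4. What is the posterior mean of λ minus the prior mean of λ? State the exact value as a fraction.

-103/26

Total count: 2 + 1 + 1 + 5 + 5 + 5 + 1 + 1 + 4 = 25.
Total exposure: 9 weeks.
The Gamma prior is conjugate for the Poisson rate, so λ | data ~ Gamma(34+25, 4+9) = Gamma(59, 13).
Posterior mean = 59/13 = 59/13; prior mean = 34/4 = 17/2. Difference = 59/13 − 17/2 = -103/26.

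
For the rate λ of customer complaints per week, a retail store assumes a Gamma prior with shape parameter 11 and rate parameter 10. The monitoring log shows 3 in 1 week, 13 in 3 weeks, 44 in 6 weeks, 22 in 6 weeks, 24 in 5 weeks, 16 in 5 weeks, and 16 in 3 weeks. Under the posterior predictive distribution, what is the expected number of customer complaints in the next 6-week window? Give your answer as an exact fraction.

298/13

Total count: 3 + 13 + 44 + 22 + 24 + 16 + 16 = 138.
Total exposure: 1 + 3 + 6 + 6 + 5 + 5 + 3 = 29 weeks.
By Gamma–Poisson conjugacy, the posterior is Gamma(α + Σx, β + Σt) = Gamma(11 + 138, 10 + 29) = Gamma(149, 39).
Predictive mean over a 6-week window = T·E[λ|data] = 6·149/39 = 298/13.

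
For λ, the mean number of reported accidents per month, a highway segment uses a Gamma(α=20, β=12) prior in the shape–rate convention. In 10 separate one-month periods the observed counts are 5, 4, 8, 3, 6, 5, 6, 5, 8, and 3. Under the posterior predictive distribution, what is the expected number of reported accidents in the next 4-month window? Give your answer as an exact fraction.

146/11

Total count: 5 + 4 + 8 + 3 + 6 + 5 + 6 + 5 + 8 + 3 = 53.
Total exposure: 10 months.
By Gamma–Poisson conjugacy, the posterior is Gamma(α + Σx, β + Σt) = Gamma(20 + 53, 12 + 10) = Gamma(73, 22).
Predictive mean over a 4-month window = T·E[λ|data] = 4·73/22 = 146/11.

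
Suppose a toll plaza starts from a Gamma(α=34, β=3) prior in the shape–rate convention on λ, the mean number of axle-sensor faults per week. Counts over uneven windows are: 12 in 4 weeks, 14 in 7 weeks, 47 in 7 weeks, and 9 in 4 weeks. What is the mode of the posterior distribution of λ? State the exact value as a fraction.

Total count: 12 + 14 + 47 + 9 = 82.
Total exposure: 4 + 7 + 7 + 4 = 22 weeks.
Conjugate update: add total count to the shape and total exposure to the rate, giving Gamma(116, 25).
Posterior mode = (α'−1)/β' = 115/25 = 23/5.

23/5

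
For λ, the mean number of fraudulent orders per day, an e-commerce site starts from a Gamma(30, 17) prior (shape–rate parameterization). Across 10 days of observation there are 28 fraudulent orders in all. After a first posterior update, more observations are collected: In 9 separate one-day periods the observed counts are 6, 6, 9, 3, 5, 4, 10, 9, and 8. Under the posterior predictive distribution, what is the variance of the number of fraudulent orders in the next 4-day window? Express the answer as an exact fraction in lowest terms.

Total count 28 over total exposure 10 days.
After the first batch: Gamma(30 + 28, 17 + 10) = Gamma(58, 27).
Total count: 6 + 6 + 9 + 3 + 5 + 4 + 10 + 9 + 8 = 60.
Total exposure: 9 days.
After the second batch: Gamma(58 + 60, 27 + 9) = Gamma(118, 36).
The posterior predictive for a window of length T is Negative Binomial with variance T·α'·(β'+T)/β'² = 4·118·40/1296 = 1180/81.

1180/81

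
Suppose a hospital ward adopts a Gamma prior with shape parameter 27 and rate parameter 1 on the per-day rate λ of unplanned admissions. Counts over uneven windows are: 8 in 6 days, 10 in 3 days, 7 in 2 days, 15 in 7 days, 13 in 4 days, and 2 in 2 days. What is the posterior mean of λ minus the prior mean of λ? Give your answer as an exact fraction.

-593/25

Total count: 8 + 10 + 7 + 15 + 13 + 2 = 55.
Total exposure: 6 + 3 + 2 + 7 + 4 + 2 = 24 days.
Gamma(α, β) with Poisson data over total exposure Σt gives posterior Gamma(α+Σx, β+Σt) = Gamma(82, 25).
Posterior mean = 82/25 = 82/25; prior mean = 27/1 = 27. Difference = 82/25 − 27 = -593/25.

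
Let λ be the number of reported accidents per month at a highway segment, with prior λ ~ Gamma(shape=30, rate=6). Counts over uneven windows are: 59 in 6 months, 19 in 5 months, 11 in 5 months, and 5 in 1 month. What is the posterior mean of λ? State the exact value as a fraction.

124/23

Total count: 59 + 19 + 11 + 5 = 94.
Total exposure: 6 + 5 + 5 + 1 = 17 months.
By Gamma–Poisson conjugacy, the posterior is Gamma(α + Σx, β + Σt) = Gamma(30 + 94, 6 + 17) = Gamma(124, 23).
Posterior mean = α'/β' = 124/23.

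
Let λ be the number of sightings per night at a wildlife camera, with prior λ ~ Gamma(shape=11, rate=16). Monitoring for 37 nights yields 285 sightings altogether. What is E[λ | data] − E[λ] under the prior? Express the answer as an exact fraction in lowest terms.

Total count 285 over total exposure 37 nights.
The Gamma prior is conjugate for the Poisson rate, so λ | data ~ Gamma(11+285, 16+37) = Gamma(296, 53).
Posterior mean = 296/53 = 296/53; prior mean = 11/16 = 11/16. Difference = 296/53 − 11/16 = 4153/848.

4153/848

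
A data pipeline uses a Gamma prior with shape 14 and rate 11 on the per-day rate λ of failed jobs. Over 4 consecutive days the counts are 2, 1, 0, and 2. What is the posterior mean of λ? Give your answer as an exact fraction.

Total count: 2 + 1 + 0 + 2 = 5.
Total exposure: 4 days.
Posterior: α' = 14 + 5 = 19, β' = 11 + 4 = 15.
Posterior mean = α'/β' = 19/15.

19/15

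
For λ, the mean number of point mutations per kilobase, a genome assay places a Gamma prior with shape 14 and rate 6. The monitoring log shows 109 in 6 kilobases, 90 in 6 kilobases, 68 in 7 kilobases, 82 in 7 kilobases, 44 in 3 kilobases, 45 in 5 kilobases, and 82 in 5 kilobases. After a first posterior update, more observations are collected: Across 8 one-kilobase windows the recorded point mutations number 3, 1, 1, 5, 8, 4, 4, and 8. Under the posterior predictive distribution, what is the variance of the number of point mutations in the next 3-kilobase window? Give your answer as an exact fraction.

Total count: 109 + 90 + 68 + 82 + 44 + 45 + 82 = 520.
Total exposure: 6 + 6 + 7 + 7 + 3 + 5 + 5 = 39 kilobases.
After the first batch: Gamma(14 + 520, 6 + 39) = Gamma(534, 45).
Total count: 3 + 1 + 1 + 5 + 8 + 4 + 4 + 8 = 34.
Total exposure: 8 kilobases.
After the second batch: Gamma(534 + 34, 45 + 8) = Gamma(568, 53).
The posterior predictive for a window of length T is Negative Binomial with variance T·α'·(β'+T)/β'² = 3·568·56/2809 = 95424/2809.

95424/2809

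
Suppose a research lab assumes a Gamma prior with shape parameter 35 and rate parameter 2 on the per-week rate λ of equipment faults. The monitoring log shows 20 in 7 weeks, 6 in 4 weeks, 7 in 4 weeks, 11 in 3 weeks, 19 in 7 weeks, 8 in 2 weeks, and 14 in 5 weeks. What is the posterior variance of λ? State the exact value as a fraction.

30/289

Total count: 20 + 6 + 7 + 11 + 19 + 8 + 14 = 85.
Total exposure: 7 + 4 + 4 + 3 + 7 + 2 + 5 = 32 weeks.
Gamma(α, β) with Poisson data over total exposure Σt gives posterior Gamma(α+Σx, β+Σt) = Gamma(120, 34).
Posterior variance = α'/β'² = 120/1156 = 30/289.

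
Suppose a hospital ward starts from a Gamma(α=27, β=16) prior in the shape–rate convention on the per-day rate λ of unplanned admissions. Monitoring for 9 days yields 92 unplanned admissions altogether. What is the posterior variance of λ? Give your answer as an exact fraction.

119/625

Total count 92 over total exposure 9 days.
By Gamma–Poisson conjugacy, the posterior is Gamma(α + Σx, β + Σt) = Gamma(27 + 92, 16 + 9) = Gamma(119, 25).
Posterior variance = α'/β'² = 119/625.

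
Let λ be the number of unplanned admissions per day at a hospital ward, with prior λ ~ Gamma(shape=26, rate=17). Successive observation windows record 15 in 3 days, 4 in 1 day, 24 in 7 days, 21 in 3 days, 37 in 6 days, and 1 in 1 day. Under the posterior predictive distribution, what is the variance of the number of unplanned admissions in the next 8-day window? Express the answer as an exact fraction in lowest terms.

11776/361

Total count: 15 + 4 + 24 + 21 + 37 + 1 = 102.
Total exposure: 3 + 1 + 7 + 3 + 6 + 1 = 21 days.
Conjugate update: add total count to the shape and total exposure to the rate, giving Gamma(128, 38).
The posterior predictive for a window of length T is Negative Binomial with variance T·α'·(β'+T)/β'² = 8·128·46/1444 = 11776/361.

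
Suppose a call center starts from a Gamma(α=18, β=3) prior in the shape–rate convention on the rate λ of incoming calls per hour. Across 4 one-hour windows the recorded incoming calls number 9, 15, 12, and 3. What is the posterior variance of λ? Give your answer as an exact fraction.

Total count: 9 + 15 + 12 + 3 = 39.
Total exposure: 4 hours.
The Gamma prior is conjugate for the Poisson rate, so λ | data ~ Gamma(18+39, 3+4) = Gamma(57, 7).
Posterior variance = α'/β'² = 57/49.

57/49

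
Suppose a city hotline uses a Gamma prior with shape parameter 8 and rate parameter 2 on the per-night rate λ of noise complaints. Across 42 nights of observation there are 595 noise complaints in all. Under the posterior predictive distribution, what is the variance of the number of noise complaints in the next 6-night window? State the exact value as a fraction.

45225/484

Total count 595 over total exposure 42 nights.
Gamma(α, β) with Poisson data over total exposure Σt gives posterior Gamma(α+Σx, β+Σt) = Gamma(603, 44).
The posterior predictive for a window of length T is Negative Binomial with variance T·α'·(β'+T)/β'² = 6·603·50/1936 = 45225/484.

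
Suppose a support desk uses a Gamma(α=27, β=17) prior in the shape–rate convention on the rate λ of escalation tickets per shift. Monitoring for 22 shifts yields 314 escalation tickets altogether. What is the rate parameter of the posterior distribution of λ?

Total count 314 over total exposure 22 shifts.
By Gamma–Poisson conjugacy, the posterior is Gamma(α + Σx, β + Σt) = Gamma(27 + 314, 17 + 22) = Gamma(341, 39).

39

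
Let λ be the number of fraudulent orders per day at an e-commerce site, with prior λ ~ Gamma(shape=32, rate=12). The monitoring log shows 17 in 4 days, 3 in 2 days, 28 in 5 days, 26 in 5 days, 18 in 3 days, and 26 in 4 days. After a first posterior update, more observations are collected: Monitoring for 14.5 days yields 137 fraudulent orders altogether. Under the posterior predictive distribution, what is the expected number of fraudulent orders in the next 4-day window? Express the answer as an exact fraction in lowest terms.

Total count: 17 + 3 + 28 + 26 + 18 + 26 = 118.
Total exposure: 4 + 2 + 5 + 5 + 3 + 4 = 23 days.
After the first batch: Gamma(32 + 118, 12 + 23) = Gamma(150, 35).
Total count 137 over total exposure 14.5 days.
After the second batch: Gamma(150 + 137, 35 + 14.5) = Gamma(287, 99/2).
Predictive mean over a 4-day window = T·E[λ|data] = 4·287/(99/2) = 2296/99.

2296/99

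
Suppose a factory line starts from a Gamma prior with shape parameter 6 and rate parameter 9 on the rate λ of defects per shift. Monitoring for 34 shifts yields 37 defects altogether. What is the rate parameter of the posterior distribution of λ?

Total count 37 over total exposure 34 shifts.
By Gamma–Poisson conjugacy, the posterior is Gamma(α + Σx, β + Σt) = Gamma(6 + 37, 9 + 34) = Gamma(43, 43).

43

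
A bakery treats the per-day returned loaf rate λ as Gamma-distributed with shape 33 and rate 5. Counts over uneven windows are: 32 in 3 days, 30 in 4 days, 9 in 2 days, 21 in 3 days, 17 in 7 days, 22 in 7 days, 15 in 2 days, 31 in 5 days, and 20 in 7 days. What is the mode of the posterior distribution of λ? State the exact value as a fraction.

Total count: 32 + 30 + 9 + 21 + 17 + 22 + 15 + 31 + 20 = 197.
Total exposure: 3 + 4 + 2 + 3 + 7 + 7 + 2 + 5 + 7 = 40 days.
The Gamma prior is conjugate for the Poisson rate, so λ | data ~ Gamma(33+197, 5+40) = Gamma(230, 45).
Posterior mode = (α'−1)/β' = 229/45.

229/45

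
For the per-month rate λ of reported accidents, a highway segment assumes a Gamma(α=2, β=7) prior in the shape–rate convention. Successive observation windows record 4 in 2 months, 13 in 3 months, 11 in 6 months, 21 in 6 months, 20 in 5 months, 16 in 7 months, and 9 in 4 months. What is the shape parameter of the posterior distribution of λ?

Total count: 4 + 13 + 11 + 21 + 20 + 16 + 9 = 94.
Total exposure: 2 + 3 + 6 + 6 + 5 + 7 + 4 = 33 months.
The Gamma prior is conjugate for the Poisson rate, so λ | data ~ Gamma(2+94, 7+33) = Gamma(96, 40).

96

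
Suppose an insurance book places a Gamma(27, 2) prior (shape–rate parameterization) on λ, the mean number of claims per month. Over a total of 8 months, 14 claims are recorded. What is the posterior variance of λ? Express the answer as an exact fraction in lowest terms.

Total count 14 over total exposure 8 months.
By Gamma–Poisson conjugacy, the posterior is Gamma(α + Σx, β + Σt) = Gamma(27 + 14, 2 + 8) = Gamma(41, 10).
Posterior variance = α'/β'² = 41/100.

41/100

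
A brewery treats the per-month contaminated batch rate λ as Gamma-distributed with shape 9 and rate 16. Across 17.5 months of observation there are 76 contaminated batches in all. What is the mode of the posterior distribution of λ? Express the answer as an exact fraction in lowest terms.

168/67

Total count 76 over total exposure 17.5 months.
Posterior: α' = 9 + 76 = 85, β' = 16 + 17.5 = 67/2.
Posterior mode = (α'−1)/β' = 84/(67/2) = 168/67.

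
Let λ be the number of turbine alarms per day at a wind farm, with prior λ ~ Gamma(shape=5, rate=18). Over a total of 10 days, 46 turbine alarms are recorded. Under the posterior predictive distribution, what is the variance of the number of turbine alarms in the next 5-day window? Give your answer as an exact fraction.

8415/784

Total count 46 over total exposure 10 days.
Gamma(α, β) with Poisson data over total exposure Σt gives posterior Gamma(α+Σx, β+Σt) = Gamma(51, 28).
The posterior predictive for a window of length T is Negative Binomial with variance T·α'·(β'+T)/β'² = 5·51·33/784 = 8415/784.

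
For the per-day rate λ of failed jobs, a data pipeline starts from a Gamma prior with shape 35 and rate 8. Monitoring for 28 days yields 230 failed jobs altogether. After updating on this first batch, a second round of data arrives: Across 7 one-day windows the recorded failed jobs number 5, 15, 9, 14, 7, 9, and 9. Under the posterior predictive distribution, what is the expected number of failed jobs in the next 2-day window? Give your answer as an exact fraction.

666/43

Total count 230 over total exposure 28 days.
After the first batch: Gamma(35 + 230, 8 + 28) = Gamma(265, 36).
Total count: 5 + 15 + 9 + 14 + 7 + 9 + 9 = 68.
Total exposure: 7 days.
After the second batch: Gamma(265 + 68, 36 + 7) = Gamma(333, 43).
Predictive mean over a 2-day window = T·E[λ|data] = 2·333/43 = 666/43.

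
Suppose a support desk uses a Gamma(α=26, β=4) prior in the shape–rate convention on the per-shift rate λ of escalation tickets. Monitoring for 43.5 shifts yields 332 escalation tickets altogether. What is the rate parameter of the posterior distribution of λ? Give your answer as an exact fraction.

95/2

Total count 332 over total exposure 43.5 shifts.
Posterior: α' = 26 + 332 = 358, β' = 4 + 43.5 = 95/2.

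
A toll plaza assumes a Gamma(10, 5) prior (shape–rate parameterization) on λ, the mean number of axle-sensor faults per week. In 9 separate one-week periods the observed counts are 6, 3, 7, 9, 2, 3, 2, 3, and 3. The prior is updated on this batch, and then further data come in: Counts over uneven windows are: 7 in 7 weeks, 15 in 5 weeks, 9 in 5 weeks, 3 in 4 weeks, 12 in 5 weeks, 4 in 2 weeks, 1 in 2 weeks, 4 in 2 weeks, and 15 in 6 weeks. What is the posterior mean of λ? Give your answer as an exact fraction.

Total count: 6 + 3 + 7 + 9 + 2 + 3 + 2 + 3 + 3 = 38.
Total exposure: 9 weeks.
After the first batch: Gamma(10 + 38, 5 + 9) = Gamma(48, 14).
Total count: 7 + 15 + 9 + 3 + 12 + 4 + 1 + 4 + 15 = 70.
Total exposure: 7 + 5 + 5 + 4 + 5 + 2 + 2 + 2 + 6 = 38 weeks.
After the second batch: Gamma(48 + 70, 14 + 38) = Gamma(118, 52).
Posterior mean = α'/β' = 118/52 = 59/26.

59/26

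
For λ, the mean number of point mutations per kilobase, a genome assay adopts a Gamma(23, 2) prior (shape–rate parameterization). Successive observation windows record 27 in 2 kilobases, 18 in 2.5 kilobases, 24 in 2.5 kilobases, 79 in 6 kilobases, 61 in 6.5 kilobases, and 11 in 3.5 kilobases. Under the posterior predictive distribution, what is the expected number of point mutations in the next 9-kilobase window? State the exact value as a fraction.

Total count: 27 + 18 + 24 + 79 + 61 + 11 = 220.
Total exposure: 2 + 2.5 + 2.5 + 6 + 6.5 + 3.5 = 23 kilobases.
Conjugate update: add total count to the shape and total exposure to the rate, giving Gamma(243, 25).
Predictive mean over a 9-kilobase window = T·E[λ|data] = 9·243/25 = 2187/25.

2187/25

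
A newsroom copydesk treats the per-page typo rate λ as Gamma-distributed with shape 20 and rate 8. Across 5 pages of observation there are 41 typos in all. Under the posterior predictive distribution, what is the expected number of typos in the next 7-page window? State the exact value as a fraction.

427/13

Total count 41 over total exposure 5 pages.
Posterior: α' = 20 + 41 = 61, β' = 8 + 5 = 13.
Predictive mean over a 7-page window = T·E[λ|data] = 7·61/13 = 427/13.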